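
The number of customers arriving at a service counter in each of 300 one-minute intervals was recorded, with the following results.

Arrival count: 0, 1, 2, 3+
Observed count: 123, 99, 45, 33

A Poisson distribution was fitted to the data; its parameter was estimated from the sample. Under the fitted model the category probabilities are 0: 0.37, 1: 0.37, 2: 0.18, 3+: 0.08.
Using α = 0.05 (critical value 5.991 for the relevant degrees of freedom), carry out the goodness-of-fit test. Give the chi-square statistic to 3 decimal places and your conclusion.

7.470; reject

Expected counts E_i = n·p_i: 300×0.37 = 111, 300×0.37 = 111, 300×0.18 = 54, 300×0.08 = 24.
cat         O        E   (O−E)²/E
0         123      111     1.2973
1          99      111     1.2973
2          45       54     1.5000
3+         33       24     3.3750
Sum = 7.470
df = 2. Since 7.470 > 5.991, we reject H₀.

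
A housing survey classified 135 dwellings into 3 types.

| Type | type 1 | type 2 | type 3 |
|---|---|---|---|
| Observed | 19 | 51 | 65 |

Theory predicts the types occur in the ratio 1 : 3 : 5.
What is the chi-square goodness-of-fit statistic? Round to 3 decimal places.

Ratio total = 9. Expected counts: 135×1/9 = 15, 135×3/9 = 45, 135×5/9 = 75.
type 1: (19 − 15)²/15 = 16/15 = 1.0667
type 2: (51 − 45)²/45 = 36/45 = 0.8000
type 3: (65 − 75)²/75 = 100/75 = 1.3333
Sum = 3.200

3.200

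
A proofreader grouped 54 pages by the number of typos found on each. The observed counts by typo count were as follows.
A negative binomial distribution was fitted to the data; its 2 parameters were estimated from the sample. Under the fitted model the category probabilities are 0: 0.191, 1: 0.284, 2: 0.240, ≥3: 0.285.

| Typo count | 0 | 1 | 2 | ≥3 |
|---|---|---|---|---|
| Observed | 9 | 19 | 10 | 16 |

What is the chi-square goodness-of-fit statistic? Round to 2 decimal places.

Expected counts E_i = n·p_i: 54×0.191 = 10.314, 54×0.284 = 15.336, 54×0.240 = 12.96, 54×0.285 = 15.39.
0: (9 − 10.314)²/10.314 = 1.726596/10.314 = 0.167
1: (19 − 15.336)²/15.336 = 13.424896/15.336 = 0.875
2: (10 − 12.96)²/12.96 = 8.7616/12.96 = 0.676
≥3: (16 − 15.39)²/15.39 = 0.3721/15.39 = 0.024
Sum = 1.74

1.74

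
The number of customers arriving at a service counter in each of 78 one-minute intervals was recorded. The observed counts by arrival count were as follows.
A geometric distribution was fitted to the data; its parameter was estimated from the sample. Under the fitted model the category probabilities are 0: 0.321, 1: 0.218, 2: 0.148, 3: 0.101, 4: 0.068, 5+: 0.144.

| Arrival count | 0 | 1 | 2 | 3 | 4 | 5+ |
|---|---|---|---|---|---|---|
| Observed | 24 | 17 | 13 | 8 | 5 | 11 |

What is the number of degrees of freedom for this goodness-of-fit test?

4

There are k = 6 categories and 1 parameter estimated from the data, so df = 6 − 1 − 1 = 4.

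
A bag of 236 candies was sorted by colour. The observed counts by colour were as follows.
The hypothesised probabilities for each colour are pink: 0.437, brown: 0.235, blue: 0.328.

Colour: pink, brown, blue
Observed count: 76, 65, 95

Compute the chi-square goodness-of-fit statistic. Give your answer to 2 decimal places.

Expected counts E_i = n·p_i: 236×0.437 = 103.132, 236×0.235 = 55.46, 236×0.328 = 77.408.
cat         O        E   (O−E)²/E
pink       76  103.132      7.138
brown      65    55.46      1.641
blue       95   77.408      3.998
Sum = 12.78

12.78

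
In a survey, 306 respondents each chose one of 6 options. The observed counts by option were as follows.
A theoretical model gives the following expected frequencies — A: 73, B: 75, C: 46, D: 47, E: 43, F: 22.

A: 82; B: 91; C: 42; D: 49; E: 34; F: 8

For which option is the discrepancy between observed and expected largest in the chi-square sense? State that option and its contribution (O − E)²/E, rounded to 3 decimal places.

F, 8.909

cat         O        E   (O−E)²/E
A          82       73     1.1096
B          91       75     3.4133
C          42       46     0.3478
D          49       47     0.0851
E          34       43     1.8837
F           8       22     8.9091
The largest term is for F: 8.909.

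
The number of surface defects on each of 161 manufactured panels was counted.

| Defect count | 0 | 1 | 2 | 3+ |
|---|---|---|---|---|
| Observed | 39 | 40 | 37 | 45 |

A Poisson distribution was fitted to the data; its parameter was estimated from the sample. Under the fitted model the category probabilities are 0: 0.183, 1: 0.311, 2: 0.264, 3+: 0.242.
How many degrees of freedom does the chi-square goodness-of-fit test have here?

2

There are k = 4 categories and 1 parameter estimated from the data, so df = 4 − 1 − 1 = 2.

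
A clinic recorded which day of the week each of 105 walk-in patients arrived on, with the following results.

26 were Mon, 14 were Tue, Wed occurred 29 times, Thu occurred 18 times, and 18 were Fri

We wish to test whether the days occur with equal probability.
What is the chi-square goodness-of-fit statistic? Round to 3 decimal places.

7.429

Expected count for each of the 5 categories: 105/5 = 21.
cat         O        E   (O−E)²/E
Mon        26       21     1.1905
Tue        14       21     2.3333
Wed        29       21     3.0476
Thu        18       21     0.4286
Fri        18       21     0.4286
Sum = 7.429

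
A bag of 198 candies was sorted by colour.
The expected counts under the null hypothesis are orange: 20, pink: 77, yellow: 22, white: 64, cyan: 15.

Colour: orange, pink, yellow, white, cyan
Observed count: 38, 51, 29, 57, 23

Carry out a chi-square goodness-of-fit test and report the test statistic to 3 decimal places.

32.239

cat         O        E   (O−E)²/E
orange     38       20    16.2000
pink       51       77     8.7792
yellow     29       22     2.2273
white      57       64     0.7656
cyan       23       15     4.2667
Sum = 32.239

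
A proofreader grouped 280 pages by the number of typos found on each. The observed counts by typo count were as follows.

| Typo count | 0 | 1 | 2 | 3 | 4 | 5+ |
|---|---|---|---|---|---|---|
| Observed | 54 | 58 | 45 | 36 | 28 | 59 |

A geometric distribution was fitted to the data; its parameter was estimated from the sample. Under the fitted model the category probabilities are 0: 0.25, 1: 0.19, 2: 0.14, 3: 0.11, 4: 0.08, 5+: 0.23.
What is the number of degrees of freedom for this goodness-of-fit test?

4

There are k = 6 categories and 1 parameter estimated from the data, so df = 6 − 1 − 1 = 4.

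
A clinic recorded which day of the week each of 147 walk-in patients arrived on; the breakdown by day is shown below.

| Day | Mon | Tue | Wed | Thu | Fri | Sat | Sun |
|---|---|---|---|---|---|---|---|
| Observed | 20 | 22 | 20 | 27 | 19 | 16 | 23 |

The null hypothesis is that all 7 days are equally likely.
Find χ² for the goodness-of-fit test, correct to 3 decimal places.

3.429

Under H₀ each category has probability 1/7, so each expected count is 147/7 = 21.
χ² = (20−21)²/21 + (22−21)²/21 + (20−21)²/21 + (27−21)²/21 + (19−21)²/21 + (16−21)²/21 + (23−21)²/21
   = 0.0476 + 0.0476 + 0.0476 + 1.7143 + 0.1905 + 1.1905 + 0.1905
Sum = 3.429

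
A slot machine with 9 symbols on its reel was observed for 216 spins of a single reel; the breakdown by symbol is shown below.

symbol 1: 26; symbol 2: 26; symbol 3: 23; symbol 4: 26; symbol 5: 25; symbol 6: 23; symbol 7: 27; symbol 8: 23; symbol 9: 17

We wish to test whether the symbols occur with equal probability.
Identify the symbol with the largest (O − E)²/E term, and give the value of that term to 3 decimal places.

symbol 9, 2.042

Under H₀ each category has probability 1/9, so each expected count is 216/9 = 24.
cat           O        E   (O−E)²/E
symbol 1     26       24     0.1667
symbol 2     26       24     0.1667
symbol 3     23       24     0.0417
symbol 4     26       24     0.1667
symbol 5     25       24     0.0417
symbol 6     23       24     0.0417
symbol 7     27       24     0.3750
symbol 8     23       24     0.0417
symbol 9     17       24     2.0417
The largest term is for symbol 9: 2.042.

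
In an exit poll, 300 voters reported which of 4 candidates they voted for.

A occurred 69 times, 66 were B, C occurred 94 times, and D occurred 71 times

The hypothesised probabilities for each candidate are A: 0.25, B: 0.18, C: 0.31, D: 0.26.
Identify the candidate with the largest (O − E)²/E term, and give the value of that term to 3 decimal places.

B, 2.667

Expected counts E_i = n·p_i: 300×0.25 = 75, 300×0.18 = 54, 300×0.31 = 93, 300×0.26 = 78.
cat         O        E   (O−E)²/E
A          69       75     0.4800
B          66       54     2.6667
C          94       93     0.0108
D          71       78     0.6282
The largest term is for B: 2.667.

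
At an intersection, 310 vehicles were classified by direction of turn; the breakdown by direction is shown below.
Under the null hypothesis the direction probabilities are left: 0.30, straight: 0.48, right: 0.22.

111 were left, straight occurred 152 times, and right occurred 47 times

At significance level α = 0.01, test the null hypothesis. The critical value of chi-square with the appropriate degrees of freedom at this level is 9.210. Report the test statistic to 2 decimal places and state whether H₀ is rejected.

10.14; reject

Expected counts E_i = n·p_i: 310×0.30 = 93, 310×0.48 = 148.8, 310×0.22 = 68.2.
cat           O        E   (O−E)²/E
left        111       93      3.484
straight    152    148.8      0.069
right        47     68.2      6.590
Sum = 10.14
df = 2. Since 10.14 > 9.210, we reject H₀.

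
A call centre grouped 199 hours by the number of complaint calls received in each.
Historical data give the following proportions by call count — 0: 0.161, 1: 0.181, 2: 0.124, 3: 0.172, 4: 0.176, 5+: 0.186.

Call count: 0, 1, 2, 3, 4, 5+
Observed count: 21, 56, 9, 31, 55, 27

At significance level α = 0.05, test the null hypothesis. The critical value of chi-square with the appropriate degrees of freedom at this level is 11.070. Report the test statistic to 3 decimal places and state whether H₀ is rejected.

Expected counts E_i = n·p_i: 199×0.161 = 32.039, 199×0.181 = 36.019, 199×0.124 = 24.676, 199×0.172 = 34.228, 199×0.176 = 35.024, 199×0.186 = 37.014.
0: (21 − 32.039)²/32.039 = 121.859521/32.039 = 3.8035
1: (56 − 36.019)²/36.019 = 399.240361/36.019 = 11.0842
2: (9 − 24.676)²/24.676 = 245.736976/24.676 = 9.9585
3: (31 − 34.228)²/34.228 = 10.419984/34.228 = 0.3044
4: (55 − 35.024)²/35.024 = 399.040576/35.024 = 11.3933
5+: (27 − 37.014)²/37.014 = 100.280196/37.014 = 2.7093
Sum = 39.253
df = 5. Since 39.253 > 11.070, we reject H₀.

39.253; reject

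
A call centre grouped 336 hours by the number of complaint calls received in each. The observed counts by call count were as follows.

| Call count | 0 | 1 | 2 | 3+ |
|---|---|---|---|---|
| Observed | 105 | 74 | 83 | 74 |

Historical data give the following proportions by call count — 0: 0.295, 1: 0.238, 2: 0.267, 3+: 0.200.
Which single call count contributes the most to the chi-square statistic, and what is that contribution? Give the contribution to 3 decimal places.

3+, 0.688

Expected counts E_i = n·p_i: 336×0.295 = 99.12, 336×0.238 = 79.968, 336×0.267 = 89.712, 336×0.200 = 67.2.
0: (105 − 99.12)²/99.12 = 34.5744/99.12 = 0.3488
1: (74 − 79.968)²/79.968 = 35.617024/79.968 = 0.4454
2: (83 − 89.712)²/89.712 = 45.050944/89.712 = 0.5022
3+: (74 − 67.2)²/67.2 = 46.24/67.2 = 0.6881
The largest term is for 3+: 0.688.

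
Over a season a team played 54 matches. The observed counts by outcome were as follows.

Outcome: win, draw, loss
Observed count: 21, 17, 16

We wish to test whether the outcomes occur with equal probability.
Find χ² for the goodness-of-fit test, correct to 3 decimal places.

0.778

Under H₀ each category has probability 1/3, so each expected count is 54/3 = 18.
χ² = (21−18)²/18 + (17−18)²/18 + (16−18)²/18
   = 0.5000 + 0.0556 + 0.2222
Sum = 0.778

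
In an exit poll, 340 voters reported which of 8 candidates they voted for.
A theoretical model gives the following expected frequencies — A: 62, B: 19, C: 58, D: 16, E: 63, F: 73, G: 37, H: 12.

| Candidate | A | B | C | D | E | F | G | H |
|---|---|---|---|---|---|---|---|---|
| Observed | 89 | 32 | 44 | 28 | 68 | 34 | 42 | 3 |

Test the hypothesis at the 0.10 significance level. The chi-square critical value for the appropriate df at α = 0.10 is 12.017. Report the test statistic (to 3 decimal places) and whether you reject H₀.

61.690; reject

A: (89 − 62)²/62 = 729/62 = 11.7581
B: (32 − 19)²/19 = 169/19 = 8.8947
C: (44 − 58)²/58 = 196/58 = 3.3793
D: (28 − 16)²/16 = 144/16 = 9.0000
E: (68 − 63)²/63 = 25/63 = 0.3968
F: (34 − 73)²/73 = 1521/73 = 20.8356
G: (42 − 37)²/37 = 25/37 = 0.6757
H: (3 − 12)²/12 = 81/12 = 6.7500
Sum = 61.690
df = 7. Since 61.690 > 12.017, we reject H₀.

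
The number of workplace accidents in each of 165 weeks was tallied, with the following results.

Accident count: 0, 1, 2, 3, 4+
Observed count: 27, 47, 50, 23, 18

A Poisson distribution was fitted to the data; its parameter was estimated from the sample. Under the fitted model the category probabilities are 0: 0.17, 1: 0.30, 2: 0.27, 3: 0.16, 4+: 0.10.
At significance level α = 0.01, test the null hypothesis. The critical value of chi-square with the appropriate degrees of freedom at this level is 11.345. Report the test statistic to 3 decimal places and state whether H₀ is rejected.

Expected counts E_i = n·p_i: 165×0.17 = 28.05, 165×0.30 = 49.5, 165×0.27 = 44.55, 165×0.16 = 26.4, 165×0.10 = 16.5.
0: (27 − 28.05)²/28.05 = 1.1025/28.05 = 0.0393
1: (47 − 49.5)²/49.5 = 6.25/49.5 = 0.1263
2: (50 − 44.55)²/44.55 = 29.7025/44.55 = 0.6667
3: (23 − 26.4)²/26.4 = 11.56/26.4 = 0.4379
4+: (18 − 16.5)²/16.5 = 2.25/16.5 = 0.1364
Sum = 1.407
df = 3. Since 1.407 < 11.345, we do not reject H₀.

1.407; do not reject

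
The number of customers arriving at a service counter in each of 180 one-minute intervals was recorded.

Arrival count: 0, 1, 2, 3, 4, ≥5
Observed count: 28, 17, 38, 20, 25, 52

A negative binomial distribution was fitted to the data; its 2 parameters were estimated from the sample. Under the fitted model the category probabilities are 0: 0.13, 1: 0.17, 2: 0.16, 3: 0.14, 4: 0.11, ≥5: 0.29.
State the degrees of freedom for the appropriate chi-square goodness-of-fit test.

There are k = 6 categories and 2 parameters estimated from the data, so df = 6 − 1 − 2 = 3.

3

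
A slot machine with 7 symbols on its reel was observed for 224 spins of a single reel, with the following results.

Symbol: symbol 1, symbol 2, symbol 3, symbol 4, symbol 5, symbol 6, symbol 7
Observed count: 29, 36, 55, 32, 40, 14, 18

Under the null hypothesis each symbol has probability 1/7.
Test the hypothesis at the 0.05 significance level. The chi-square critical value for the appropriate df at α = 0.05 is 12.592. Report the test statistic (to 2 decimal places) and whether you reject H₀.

35.56; reject

Expected count for each of the 7 categories: 224/7 = 32.
symbol 1: (29 − 32)²/32 = 9/32 = 0.281
symbol 2: (36 − 32)²/32 = 16/32 = 0.500
symbol 3: (55 − 32)²/32 = 529/32 = 16.531
symbol 4: (32 − 32)²/32 = 0/32 = 0.000
symbol 5: (40 − 32)²/32 = 64/32 = 2.000
symbol 6: (14 − 32)²/32 = 324/32 = 10.125
symbol 7: (18 − 32)²/32 = 196/32 = 6.125
Sum = 35.56
df = 6. Since 35.56 > 12.592, we reject H₀.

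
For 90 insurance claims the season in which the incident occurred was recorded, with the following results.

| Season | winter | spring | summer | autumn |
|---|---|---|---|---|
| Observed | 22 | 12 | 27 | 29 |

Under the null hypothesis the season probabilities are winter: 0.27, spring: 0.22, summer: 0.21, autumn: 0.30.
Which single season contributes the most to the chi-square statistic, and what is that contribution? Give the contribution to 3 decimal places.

Expected counts E_i = n·p_i: 90×0.27 = 24.3, 90×0.22 = 19.8, 90×0.21 = 18.9, 90×0.30 = 27.
cat         O        E   (O−E)²/E
winter     22     24.3     0.2177
spring     12     19.8     3.0727
summer     27     18.9     3.4714
autumn     29       27     0.1481
The largest term is for summer: 3.471.

summer, 3.471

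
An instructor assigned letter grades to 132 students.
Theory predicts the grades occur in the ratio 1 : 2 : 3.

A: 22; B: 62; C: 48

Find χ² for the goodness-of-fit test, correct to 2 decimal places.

Ratio total = 6. Expected counts: 132×1/6 = 22, 132×2/6 = 44, 132×3/6 = 66.
cat         O        E   (O−E)²/E
A          22       22      0.000
B          62       44      7.364
C          48       66      4.909
Sum = 12.27

12.27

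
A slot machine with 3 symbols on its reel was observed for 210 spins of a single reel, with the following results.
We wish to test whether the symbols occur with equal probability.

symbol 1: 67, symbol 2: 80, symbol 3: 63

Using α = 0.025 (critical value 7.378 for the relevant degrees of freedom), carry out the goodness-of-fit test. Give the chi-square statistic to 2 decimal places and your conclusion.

Expected count for each of the 3 categories: 210/3 = 70.
χ² = (67−70)²/70 + (80−70)²/70 + (63−70)²/70
   = 0.129 + 1.429 + 0.700
Sum = 2.26
df = 2. Since 2.26 < 7.378, we do not reject H₀.

2.26; do not reject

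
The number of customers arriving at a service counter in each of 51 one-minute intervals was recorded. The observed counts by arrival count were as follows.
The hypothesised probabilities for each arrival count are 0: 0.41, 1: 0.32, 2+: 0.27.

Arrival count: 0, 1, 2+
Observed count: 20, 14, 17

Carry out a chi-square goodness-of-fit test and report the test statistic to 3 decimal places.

Expected counts E_i = n·p_i: 51×0.41 = 20.91, 51×0.32 = 16.32, 51×0.27 = 13.77.
χ² = (20−20.91)²/20.91 + (14−16.32)²/16.32 + (17−13.77)²/13.77
   = 0.0396 + 0.3298 + 0.7577
Sum = 1.127

1.127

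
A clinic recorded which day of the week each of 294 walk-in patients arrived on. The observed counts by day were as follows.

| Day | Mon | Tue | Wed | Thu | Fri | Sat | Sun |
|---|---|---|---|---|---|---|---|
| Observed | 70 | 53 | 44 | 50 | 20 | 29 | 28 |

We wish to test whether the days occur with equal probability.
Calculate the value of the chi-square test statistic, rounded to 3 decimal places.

43.381

Expected count for each of the 7 categories: 294/7 = 42.
Mon: (70 − 42)²/42 = 784/42 = 18.6667
Tue: (53 − 42)²/42 = 121/42 = 2.8810
Wed: (44 − 42)²/42 = 4/42 = 0.0952
Thu: (50 − 42)²/42 = 64/42 = 1.5238
Fri: (20 − 42)²/42 = 484/42 = 11.5238
Sat: (29 − 42)²/42 = 169/42 = 4.0238
Sun: (28 − 42)²/42 = 196/42 = 4.6667
Sum = 43.381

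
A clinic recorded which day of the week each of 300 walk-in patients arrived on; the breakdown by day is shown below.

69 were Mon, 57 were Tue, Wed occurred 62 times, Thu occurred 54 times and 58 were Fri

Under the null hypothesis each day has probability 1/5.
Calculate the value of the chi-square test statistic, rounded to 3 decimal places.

2.233

Expected count for each of the 5 categories: 300/5 = 60.
Mon: (69 − 60)²/60 = 81/60 = 1.3500
Tue: (57 − 60)²/60 = 9/60 = 0.1500
Wed: (62 − 60)²/60 = 4/60 = 0.0667
Thu: (54 − 60)²/60 = 36/60 = 0.6000
Fri: (58 − 60)²/60 = 4/60 = 0.0667
Sum = 2.233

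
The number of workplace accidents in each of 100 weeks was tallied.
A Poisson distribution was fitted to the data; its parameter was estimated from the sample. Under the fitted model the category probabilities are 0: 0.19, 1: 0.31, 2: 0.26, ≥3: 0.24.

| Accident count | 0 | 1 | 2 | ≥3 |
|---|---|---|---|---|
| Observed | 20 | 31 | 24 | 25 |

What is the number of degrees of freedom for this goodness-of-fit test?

There are k = 4 categories and 1 parameter estimated from the data, so df = 4 − 1 − 1 = 2.

2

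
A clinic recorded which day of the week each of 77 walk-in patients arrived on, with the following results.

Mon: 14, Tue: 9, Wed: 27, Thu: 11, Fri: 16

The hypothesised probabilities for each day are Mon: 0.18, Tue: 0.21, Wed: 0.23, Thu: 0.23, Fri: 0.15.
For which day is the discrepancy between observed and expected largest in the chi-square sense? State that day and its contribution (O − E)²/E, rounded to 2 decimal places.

Expected counts E_i = n·p_i: 77×0.18 = 13.86, 77×0.21 = 16.17, 77×0.23 = 17.71, 77×0.23 = 17.71, 77×0.15 = 11.55.
Mon: (14 − 13.86)²/13.86 = 0.0196/13.86 = 0.001
Tue: (9 − 16.17)²/16.17 = 51.4089/16.17 = 3.179
Wed: (27 − 17.71)²/17.71 = 86.3041/17.71 = 4.873
Thu: (11 − 17.71)²/17.71 = 45.0241/17.71 = 2.542
Fri: (16 − 11.55)²/11.55 = 19.8025/11.55 = 1.715
The largest term is for Wed: 4.87.

Wed, 4.87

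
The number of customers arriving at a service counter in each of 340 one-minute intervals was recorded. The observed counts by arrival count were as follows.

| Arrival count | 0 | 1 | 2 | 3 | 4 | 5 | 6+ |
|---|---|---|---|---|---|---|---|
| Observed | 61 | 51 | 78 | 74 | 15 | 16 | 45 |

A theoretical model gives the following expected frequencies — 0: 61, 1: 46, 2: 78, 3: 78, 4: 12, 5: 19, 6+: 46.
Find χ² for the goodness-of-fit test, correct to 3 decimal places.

0: (61 − 61)²/61 = 0/61 = 0.0000
1: (51 − 46)²/46 = 25/46 = 0.5435
2: (78 − 78)²/78 = 0/78 = 0.0000
3: (74 − 78)²/78 = 16/78 = 0.2051
4: (15 − 12)²/12 = 9/12 = 0.7500
5: (16 − 19)²/19 = 9/19 = 0.4737
6+: (45 − 46)²/46 = 1/46 = 0.0217
Sum = 1.994

1.994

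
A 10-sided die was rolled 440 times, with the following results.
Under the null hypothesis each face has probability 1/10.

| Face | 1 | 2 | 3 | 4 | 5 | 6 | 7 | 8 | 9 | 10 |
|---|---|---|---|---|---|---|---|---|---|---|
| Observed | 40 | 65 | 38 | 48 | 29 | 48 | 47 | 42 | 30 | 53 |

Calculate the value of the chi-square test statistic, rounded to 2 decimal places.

23.64

Expected count for each of the 10 categories: 440/10 = 44.
cat         O        E   (O−E)²/E
1          40       44      0.364
2          65       44     10.023
3          38       44      0.818
4          48       44      0.364
5          29       44      5.114
6          48       44      0.364
7          47       44      0.205
8          42       44      0.091
9          30       44      4.455
10         53       44      1.841
Sum = 23.64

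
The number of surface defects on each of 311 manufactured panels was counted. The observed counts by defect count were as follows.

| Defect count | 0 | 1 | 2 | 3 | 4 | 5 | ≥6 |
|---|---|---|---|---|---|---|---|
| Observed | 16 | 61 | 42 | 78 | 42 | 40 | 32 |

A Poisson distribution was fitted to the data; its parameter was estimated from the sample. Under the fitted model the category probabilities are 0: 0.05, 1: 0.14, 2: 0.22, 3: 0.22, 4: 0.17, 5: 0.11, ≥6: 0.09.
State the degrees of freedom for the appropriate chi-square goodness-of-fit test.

5

There are k = 7 categories and 1 parameter estimated from the data, so df = 7 − 1 − 1 = 5.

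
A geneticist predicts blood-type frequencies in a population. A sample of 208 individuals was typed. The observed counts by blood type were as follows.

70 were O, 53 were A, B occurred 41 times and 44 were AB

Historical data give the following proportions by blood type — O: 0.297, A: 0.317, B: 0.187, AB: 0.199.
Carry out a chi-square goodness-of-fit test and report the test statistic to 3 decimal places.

Expected counts E_i = n·p_i: 208×0.297 = 61.776, 208×0.317 = 65.936, 208×0.187 = 38.896, 208×0.199 = 41.392.
χ² = (70−61.776)²/61.776 + (53−65.936)²/65.936 + (41−38.896)²/38.896 + (44−41.392)²/41.392
   = 1.0948 + 2.5379 + 0.1138 + 0.1643
Sum = 3.911

3.911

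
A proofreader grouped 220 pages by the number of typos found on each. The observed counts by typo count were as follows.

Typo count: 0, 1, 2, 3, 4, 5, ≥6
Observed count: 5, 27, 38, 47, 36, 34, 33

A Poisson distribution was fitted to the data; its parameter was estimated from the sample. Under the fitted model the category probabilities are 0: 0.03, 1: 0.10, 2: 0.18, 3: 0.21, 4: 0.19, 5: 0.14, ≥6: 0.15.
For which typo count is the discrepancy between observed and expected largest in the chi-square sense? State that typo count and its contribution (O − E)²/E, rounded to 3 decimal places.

Expected counts E_i = n·p_i: 220×0.03 = 6.6, 220×0.10 = 22, 220×0.18 = 39.6, 220×0.21 = 46.2, 220×0.19 = 41.8, 220×0.14 = 30.8, 220×0.15 = 33.
χ² = (5−6.6)²/6.6 + (27−22)²/22 + (38−39.6)²/39.6 + (47−46.2)²/46.2 + (36−41.8)²/41.8 + (34−30.8)²/30.8 + (33−33)²/33
   = 0.3879 + 1.1364 + 0.0646 + 0.0139 + 0.8048 + 0.3325 + 0.0000
The largest term is for 1: 1.136.

1, 1.136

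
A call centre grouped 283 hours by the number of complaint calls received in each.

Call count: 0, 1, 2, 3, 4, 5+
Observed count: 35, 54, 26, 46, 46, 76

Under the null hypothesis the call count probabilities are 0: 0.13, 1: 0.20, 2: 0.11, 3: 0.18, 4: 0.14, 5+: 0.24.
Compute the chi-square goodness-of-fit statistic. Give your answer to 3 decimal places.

Expected counts E_i = n·p_i: 283×0.13 = 36.79, 283×0.20 = 56.6, 283×0.11 = 31.13, 283×0.18 = 50.94, 283×0.14 = 39.62, 283×0.24 = 67.92.
cat         O        E   (O−E)²/E
0          35    36.79     0.0871
1          54     56.6     0.1194
2          26    31.13     0.8454
3          46    50.94     0.4791
4          46    39.62     1.0274
5+         76    67.92     0.9612
Sum = 3.520

3.520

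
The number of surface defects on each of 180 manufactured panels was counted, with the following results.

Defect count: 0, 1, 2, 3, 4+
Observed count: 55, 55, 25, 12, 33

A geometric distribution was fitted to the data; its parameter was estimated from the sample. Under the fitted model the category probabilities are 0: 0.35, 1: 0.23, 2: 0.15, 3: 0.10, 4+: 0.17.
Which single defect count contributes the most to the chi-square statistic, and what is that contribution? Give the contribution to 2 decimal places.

Expected counts E_i = n·p_i: 180×0.35 = 63, 180×0.23 = 41.4, 180×0.15 = 27, 180×0.10 = 18, 180×0.17 = 30.6.
cat         O        E   (O−E)²/E
0          55       63      1.016
1          55     41.4      4.468
2          25       27      0.148
3          12       18      2.000
4+         33     30.6      0.188
The largest term is for 1: 4.47.

1, 4.47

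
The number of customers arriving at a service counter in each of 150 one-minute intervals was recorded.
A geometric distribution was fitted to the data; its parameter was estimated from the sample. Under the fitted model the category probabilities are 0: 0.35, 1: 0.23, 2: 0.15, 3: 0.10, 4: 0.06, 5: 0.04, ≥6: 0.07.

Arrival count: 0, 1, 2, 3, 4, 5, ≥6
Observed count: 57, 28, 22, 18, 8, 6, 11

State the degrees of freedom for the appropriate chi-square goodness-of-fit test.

There are k = 7 categories and 1 parameter estimated from the data, so df = 7 − 1 − 1 = 5.

5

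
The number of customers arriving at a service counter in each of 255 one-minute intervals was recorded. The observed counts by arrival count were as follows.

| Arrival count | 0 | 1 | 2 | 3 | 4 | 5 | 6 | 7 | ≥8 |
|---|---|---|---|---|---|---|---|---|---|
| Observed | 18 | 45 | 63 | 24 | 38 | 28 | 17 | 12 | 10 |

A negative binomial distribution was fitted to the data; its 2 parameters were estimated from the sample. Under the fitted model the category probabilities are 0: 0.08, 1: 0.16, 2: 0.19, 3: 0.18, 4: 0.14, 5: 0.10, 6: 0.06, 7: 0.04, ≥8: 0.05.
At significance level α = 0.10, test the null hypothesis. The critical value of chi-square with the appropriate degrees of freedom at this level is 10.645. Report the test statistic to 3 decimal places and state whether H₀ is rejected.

Expected counts E_i = n·p_i: 255×0.08 = 20.4, 255×0.16 = 40.8, 255×0.19 = 48.45, 255×0.18 = 45.9, 255×0.14 = 35.7, 255×0.10 = 25.5, 255×0.06 = 15.3, 255×0.04 = 10.2, 255×0.05 = 12.75.
0: (18 − 20.4)²/20.4 = 5.76/20.4 = 0.2824
1: (45 − 40.8)²/40.8 = 17.64/40.8 = 0.4324
2: (63 − 48.45)²/48.45 = 211.7025/48.45 = 4.3695
3: (24 − 45.9)²/45.9 = 479.61/45.9 = 10.4490
4: (38 − 35.7)²/35.7 = 5.29/35.7 = 0.1482
5: (28 − 25.5)²/25.5 = 6.25/25.5 = 0.2451
6: (17 − 15.3)²/15.3 = 2.89/15.3 = 0.1889
7: (12 − 10.2)²/10.2 = 3.24/10.2 = 0.3176
≥8: (10 − 12.75)²/12.75 = 7.5625/12.75 = 0.5931
Sum = 17.026
df = 6. Since 17.026 > 10.645, we reject H₀.

17.026; reject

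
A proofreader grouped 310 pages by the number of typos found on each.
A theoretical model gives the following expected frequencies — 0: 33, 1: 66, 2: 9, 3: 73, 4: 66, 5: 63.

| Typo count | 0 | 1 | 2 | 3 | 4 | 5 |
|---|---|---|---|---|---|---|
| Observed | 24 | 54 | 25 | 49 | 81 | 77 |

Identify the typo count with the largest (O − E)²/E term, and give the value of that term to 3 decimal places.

cat         O        E   (O−E)²/E
0          24       33     2.4545
1          54       66     2.1818
2          25        9    28.4444
3          49       73     7.8904
4          81       66     3.4091
5          77       63     3.1111
The largest term is for 2: 28.444.

2, 28.444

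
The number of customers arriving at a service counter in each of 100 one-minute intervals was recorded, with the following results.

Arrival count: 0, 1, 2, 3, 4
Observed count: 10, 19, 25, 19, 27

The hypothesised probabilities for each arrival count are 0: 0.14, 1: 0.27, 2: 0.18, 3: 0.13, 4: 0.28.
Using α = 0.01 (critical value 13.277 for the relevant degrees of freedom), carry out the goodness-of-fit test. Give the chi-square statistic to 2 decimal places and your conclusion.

Expected counts E_i = n·p_i: 100×0.14 = 14, 100×0.27 = 27, 100×0.18 = 18, 100×0.13 = 13, 100×0.28 = 28.
χ² = (10−14)²/14 + (19−27)²/27 + (25−18)²/18 + (19−13)²/13 + (27−28)²/28
   = 1.143 + 2.370 + 2.722 + 2.769 + 0.036
Sum = 9.04
df = 4. Since 9.04 < 13.277, we do not reject H₀.

9.04; do not reject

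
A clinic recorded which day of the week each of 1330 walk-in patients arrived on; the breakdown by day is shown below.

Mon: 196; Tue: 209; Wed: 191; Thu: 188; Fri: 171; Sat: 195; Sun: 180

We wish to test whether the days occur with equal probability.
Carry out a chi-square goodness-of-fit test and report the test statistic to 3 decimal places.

Under H₀ each category has probability 1/7, so each expected count is 1330/7 = 190.
χ² = (196−190)²/190 + (209−190)²/190 + (191−190)²/190 + (188−190)²/190 + (171−190)²/190 + (195−190)²/190 + (180−190)²/190
   = 0.1895 + 1.9000 + 0.0053 + 0.0211 + 1.9000 + 0.1316 + 0.5263
Sum = 4.674

4.674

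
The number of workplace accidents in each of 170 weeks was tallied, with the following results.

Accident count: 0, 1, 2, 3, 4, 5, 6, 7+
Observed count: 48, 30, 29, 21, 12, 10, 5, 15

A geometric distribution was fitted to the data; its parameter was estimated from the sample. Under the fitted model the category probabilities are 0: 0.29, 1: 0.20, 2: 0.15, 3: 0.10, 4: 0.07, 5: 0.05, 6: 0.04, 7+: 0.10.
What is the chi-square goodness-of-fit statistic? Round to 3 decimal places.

Expected counts E_i = n·p_i: 170×0.29 = 49.3, 170×0.20 = 34, 170×0.15 = 25.5, 170×0.10 = 17, 170×0.07 = 11.9, 170×0.05 = 8.5, 170×0.04 = 6.8, 170×0.10 = 17.
cat         O        E   (O−E)²/E
0          48     49.3     0.0343
1          30       34     0.4706
2          29     25.5     0.4804
3          21       17     0.9412
4          12     11.9     0.0008
5          10      8.5     0.2647
6           5      6.8     0.4765
7+         15       17     0.2353
Sum = 2.904

2.904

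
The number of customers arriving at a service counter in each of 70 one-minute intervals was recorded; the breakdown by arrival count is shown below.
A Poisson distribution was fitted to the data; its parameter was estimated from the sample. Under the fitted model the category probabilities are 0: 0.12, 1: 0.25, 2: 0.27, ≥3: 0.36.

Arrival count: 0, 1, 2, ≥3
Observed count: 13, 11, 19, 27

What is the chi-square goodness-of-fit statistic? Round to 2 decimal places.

5.06

Expected counts E_i = n·p_i: 70×0.12 = 8.4, 70×0.25 = 17.5, 70×0.27 = 18.9, 70×0.36 = 25.2.
χ² = (13−8.4)²/8.4 + (11−17.5)²/17.5 + (19−18.9)²/18.9 + (27−25.2)²/25.2
   = 2.519 + 2.414 + 0.001 + 0.129
Sum = 5.06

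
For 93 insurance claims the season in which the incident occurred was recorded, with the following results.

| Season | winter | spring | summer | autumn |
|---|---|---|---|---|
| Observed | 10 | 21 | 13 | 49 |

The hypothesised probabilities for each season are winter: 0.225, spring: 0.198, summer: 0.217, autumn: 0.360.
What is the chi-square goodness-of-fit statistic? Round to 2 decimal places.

15.82

Expected counts E_i = n·p_i: 93×0.225 = 20.925, 93×0.198 = 18.414, 93×0.217 = 20.181, 93×0.360 = 33.48.
winter: (10 − 20.925)²/20.925 = 119.355625/20.925 = 5.704
spring: (21 − 18.414)²/18.414 = 6.687396/18.414 = 0.363
summer: (13 − 20.181)²/20.181 = 51.566761/20.181 = 2.555
autumn: (49 − 33.48)²/33.48 = 240.8704/33.48 = 7.194
Sum = 15.82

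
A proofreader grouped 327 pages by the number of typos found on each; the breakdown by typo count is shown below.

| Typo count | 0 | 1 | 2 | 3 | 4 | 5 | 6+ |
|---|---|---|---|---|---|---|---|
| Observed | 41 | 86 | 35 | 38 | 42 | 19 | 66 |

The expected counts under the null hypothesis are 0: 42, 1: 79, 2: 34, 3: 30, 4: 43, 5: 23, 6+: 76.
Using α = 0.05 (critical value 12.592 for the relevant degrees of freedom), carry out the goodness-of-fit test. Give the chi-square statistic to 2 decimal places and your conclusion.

4.84; do not reject

cat         O        E   (O−E)²/E
0          41       42      0.024
1          86       79      0.620
2          35       34      0.029
3          38       30      2.133
4          42       43      0.023
5          19       23      0.696
6+         66       76      1.316
Sum = 4.84
df = 6. Since 4.84 < 12.592, we do not reject H₀.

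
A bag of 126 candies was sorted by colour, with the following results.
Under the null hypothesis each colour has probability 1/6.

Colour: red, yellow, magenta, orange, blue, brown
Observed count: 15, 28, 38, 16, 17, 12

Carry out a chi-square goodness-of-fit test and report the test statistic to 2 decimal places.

23.62

Under H₀ each category has probability 1/6, so each expected count is 126/6 = 21.
cat          O        E   (O−E)²/E
red         15       21      1.714
yellow      28       21      2.333
magenta     38       21     13.762
orange      16       21      1.190
blue        17       21      0.762
brown       12       21      3.857
Sum = 23.62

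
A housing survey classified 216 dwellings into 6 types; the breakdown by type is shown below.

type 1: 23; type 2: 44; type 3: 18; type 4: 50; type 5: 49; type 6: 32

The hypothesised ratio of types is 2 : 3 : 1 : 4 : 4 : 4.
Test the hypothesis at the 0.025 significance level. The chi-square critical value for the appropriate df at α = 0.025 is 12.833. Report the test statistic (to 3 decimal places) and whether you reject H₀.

10.257; do not reject

Ratio total = 18. Expected counts: 216×2/18 = 24, 216×3/18 = 36, 216×1/18 = 12, 216×4/18 = 48, 216×4/18 = 48, 216×4/18 = 48.
cat         O        E   (O−E)²/E
type 1     23       24     0.0417
type 2     44       36     1.7778
type 3     18       12     3.0000
type 4     50       48     0.0833
type 5     49       48     0.0208
type 6     32       48     5.3333
Sum = 10.257
df = 5. Since 10.257 < 12.833, we do not reject H₀.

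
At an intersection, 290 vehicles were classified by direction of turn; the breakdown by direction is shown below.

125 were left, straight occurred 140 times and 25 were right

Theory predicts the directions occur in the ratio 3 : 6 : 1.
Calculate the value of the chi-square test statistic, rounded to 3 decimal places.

23.793

Ratio total = 10. Expected counts: 290×3/10 = 87, 290×6/10 = 174, 290×1/10 = 29.
χ² = (125−87)²/87 + (140−174)²/174 + (25−29)²/29
   = 16.5977 + 6.6437 + 0.5517
Sum = 23.793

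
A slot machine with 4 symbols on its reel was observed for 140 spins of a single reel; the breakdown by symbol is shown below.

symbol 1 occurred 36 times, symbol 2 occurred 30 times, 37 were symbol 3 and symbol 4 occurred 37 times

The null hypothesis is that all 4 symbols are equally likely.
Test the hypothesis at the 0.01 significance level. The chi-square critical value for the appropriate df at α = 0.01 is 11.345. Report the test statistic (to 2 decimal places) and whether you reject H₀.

Expected count for each of the 4 categories: 140/4 = 35.
χ² = (36−35)²/35 + (30−35)²/35 + (37−35)²/35 + (37−35)²/35
   = 0.029 + 0.714 + 0.114 + 0.114
Sum = 0.97
df = 3. Since 0.97 < 11.345, we do not reject H₀.

0.97; do not reject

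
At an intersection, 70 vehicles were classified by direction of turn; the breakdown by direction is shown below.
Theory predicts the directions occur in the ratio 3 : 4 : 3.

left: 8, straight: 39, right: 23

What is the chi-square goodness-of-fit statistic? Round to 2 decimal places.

12.56

Ratio total = 10. Expected counts: 70×3/10 = 21, 70×4/10 = 28, 70×3/10 = 21.
χ² = (8−21)²/21 + (39−28)²/28 + (23−21)²/21
   = 8.048 + 4.321 + 0.190
Sum = 12.56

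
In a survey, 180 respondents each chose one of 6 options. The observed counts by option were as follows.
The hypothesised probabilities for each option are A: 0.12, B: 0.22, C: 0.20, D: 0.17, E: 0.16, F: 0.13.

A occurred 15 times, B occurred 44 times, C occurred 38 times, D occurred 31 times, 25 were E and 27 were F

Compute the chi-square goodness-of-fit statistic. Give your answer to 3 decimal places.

3.677

Expected counts E_i = n·p_i: 180×0.12 = 21.6, 180×0.22 = 39.6, 180×0.20 = 36, 180×0.17 = 30.6, 180×0.16 = 28.8, 180×0.13 = 23.4.
A: (15 − 21.6)²/21.6 = 43.56/21.6 = 2.0167
B: (44 − 39.6)²/39.6 = 19.36/39.6 = 0.4889
C: (38 − 36)²/36 = 4/36 = 0.1111
D: (31 − 30.6)²/30.6 = 0.16/30.6 = 0.0052
E: (25 − 28.8)²/28.8 = 14.44/28.8 = 0.5014
F: (27 − 23.4)²/23.4 = 12.96/23.4 = 0.5538
Sum = 3.677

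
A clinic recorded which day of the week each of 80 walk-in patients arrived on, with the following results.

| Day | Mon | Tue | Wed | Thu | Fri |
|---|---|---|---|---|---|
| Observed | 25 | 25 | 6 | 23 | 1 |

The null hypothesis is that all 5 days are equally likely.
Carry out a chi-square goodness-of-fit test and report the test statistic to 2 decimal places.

Under H₀ each category has probability 1/5, so each expected count is 80/5 = 16.
χ² = (25−16)²/16 + (25−16)²/16 + (6−16)²/16 + (23−16)²/16 + (1−16)²/16
   = 5.063 + 5.063 + 6.250 + 3.063 + 14.063
Sum = 33.50

33.50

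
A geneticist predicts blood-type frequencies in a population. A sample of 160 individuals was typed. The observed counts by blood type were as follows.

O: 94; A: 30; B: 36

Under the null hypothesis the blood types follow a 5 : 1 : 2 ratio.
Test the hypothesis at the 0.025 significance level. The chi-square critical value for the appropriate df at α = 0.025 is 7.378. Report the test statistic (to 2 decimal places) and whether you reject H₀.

5.76; do not reject

Ratio total = 8. Expected counts: 160×5/8 = 100, 160×1/8 = 20, 160×2/8 = 40.
χ² = (94−100)²/100 + (30−20)²/20 + (36−40)²/40
   = 0.360 + 5.000 + 0.400
Sum = 5.76
df = 2. Since 5.76 < 7.378, we do not reject H₀.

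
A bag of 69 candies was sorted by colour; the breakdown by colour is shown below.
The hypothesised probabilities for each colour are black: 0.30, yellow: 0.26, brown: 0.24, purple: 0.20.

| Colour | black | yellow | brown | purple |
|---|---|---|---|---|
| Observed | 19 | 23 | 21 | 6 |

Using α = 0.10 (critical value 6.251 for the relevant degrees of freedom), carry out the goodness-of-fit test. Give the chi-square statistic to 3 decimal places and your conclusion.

Expected counts E_i = n·p_i: 69×0.30 = 20.7, 69×0.26 = 17.94, 69×0.24 = 16.56, 69×0.20 = 13.8.
χ² = (19−20.7)²/20.7 + (23−17.94)²/17.94 + (21−16.56)²/16.56 + (6−13.8)²/13.8
   = 0.1396 + 1.4272 + 1.1904 + 4.4087
Sum = 7.166
df = 3. Since 7.166 > 6.251, we reject H₀.

7.166; reject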